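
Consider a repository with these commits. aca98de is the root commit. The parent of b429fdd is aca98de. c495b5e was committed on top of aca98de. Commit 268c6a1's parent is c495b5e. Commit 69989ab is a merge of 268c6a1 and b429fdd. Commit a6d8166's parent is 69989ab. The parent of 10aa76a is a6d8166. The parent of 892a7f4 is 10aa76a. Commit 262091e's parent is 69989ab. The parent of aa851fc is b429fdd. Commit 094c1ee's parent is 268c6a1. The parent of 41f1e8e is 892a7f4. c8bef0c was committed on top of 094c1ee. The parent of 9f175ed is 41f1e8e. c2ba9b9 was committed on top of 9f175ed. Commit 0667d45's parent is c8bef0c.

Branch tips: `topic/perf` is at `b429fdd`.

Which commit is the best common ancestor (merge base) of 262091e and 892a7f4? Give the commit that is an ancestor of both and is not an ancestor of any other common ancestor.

69989ab

Ancestors of 262091e: {262091e, 268c6a1, 69989ab, aca98de, b429fdd, c495b5e}.
Ancestors of 892a7f4: {10aa76a, 268c6a1, 69989ab, 892a7f4, a6d8166, aca98de, b429fdd, c495b5e}.
Common ancestors: {268c6a1, 69989ab, aca98de, b429fdd, c495b5e}.
Among these, 69989ab is not an ancestor of any other common ancestor — it is the merge base.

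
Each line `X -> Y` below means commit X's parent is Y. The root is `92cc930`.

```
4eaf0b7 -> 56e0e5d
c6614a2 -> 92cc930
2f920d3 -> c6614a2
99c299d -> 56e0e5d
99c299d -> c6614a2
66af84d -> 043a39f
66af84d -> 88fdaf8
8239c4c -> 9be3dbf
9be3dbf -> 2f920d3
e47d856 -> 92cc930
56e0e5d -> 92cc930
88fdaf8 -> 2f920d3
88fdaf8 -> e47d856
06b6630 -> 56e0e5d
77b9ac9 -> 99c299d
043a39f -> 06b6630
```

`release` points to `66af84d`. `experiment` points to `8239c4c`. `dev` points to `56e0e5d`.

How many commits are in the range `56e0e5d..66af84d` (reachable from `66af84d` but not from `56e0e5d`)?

7

Reachable from 66af84d: {043a39f, 06b6630, 2f920d3, 56e0e5d, 66af84d, 88fdaf8, 92cc930, c6614a2, e47d856}.
Reachable from 56e0e5d: {56e0e5d, 92cc930}.
In 66af84d's history but not 56e0e5d's: {043a39f, 06b6630, 2f920d3, 66af84d, 88fdaf8, c6614a2, e47d856} — 7 commits.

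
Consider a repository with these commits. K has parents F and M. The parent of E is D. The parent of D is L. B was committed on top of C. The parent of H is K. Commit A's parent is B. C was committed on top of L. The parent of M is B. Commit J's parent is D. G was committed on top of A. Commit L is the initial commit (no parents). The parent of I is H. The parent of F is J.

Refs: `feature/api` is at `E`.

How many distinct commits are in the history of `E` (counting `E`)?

3

Walking parent pointers from E: reachable set = {D, E, L}.
That is 3 commits.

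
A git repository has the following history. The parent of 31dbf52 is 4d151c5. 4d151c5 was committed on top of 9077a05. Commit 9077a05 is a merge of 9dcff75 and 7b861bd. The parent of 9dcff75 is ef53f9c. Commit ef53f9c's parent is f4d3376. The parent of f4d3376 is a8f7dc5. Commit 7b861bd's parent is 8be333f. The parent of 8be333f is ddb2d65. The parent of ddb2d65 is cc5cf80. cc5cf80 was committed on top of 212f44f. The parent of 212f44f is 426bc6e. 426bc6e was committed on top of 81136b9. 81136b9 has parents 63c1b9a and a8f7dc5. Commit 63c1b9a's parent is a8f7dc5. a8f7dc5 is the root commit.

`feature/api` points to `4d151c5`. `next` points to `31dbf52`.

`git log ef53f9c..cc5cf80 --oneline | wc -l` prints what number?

Reachable from cc5cf80: {212f44f, 426bc6e, 63c1b9a, 81136b9, a8f7dc5, cc5cf80}.
Reachable from ef53f9c: {a8f7dc5, ef53f9c, f4d3376}.
In cc5cf80's history but not ef53f9c's: {212f44f, 426bc6e, 63c1b9a, 81136b9, cc5cf80} — 5 commits.

5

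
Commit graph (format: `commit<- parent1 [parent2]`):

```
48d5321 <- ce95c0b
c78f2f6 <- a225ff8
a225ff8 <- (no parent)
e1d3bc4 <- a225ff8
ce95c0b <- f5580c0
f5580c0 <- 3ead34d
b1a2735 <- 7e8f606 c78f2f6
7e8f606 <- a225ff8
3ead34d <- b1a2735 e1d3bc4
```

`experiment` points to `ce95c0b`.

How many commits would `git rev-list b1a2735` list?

Walking parent pointers from b1a2735: reachable set = {7e8f606, a225ff8, b1a2735, c78f2f6}.
That is 4 commits.

4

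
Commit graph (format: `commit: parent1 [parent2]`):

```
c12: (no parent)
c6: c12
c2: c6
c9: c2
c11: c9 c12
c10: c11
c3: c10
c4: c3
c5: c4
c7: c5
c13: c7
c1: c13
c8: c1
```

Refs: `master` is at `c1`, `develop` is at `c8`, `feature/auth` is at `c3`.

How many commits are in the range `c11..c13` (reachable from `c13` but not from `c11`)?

6

Reachable from c13: {c10, c11, c12, c13, c2, c3, c4, c5, c6, c7, c9}.
Reachable from c11: {c11, c12, c2, c6, c9}.
In c13's history but not c11's: {c10, c13, c3, c4, c5, c7} — 6 commits.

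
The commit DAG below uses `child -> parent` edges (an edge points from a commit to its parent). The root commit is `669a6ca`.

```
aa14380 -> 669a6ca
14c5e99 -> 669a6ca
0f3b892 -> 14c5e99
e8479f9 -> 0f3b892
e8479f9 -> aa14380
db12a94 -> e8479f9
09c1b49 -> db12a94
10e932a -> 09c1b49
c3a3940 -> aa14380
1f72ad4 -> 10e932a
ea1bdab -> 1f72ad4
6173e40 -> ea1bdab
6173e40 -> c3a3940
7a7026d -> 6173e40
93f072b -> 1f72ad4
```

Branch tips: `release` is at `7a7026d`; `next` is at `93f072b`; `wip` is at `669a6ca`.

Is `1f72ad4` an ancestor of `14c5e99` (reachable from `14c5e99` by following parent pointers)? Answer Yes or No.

No

Ancestors of 14c5e99: {14c5e99, 669a6ca}.
1f72ad4 is not in that set, so it is not an ancestor of 14c5e99.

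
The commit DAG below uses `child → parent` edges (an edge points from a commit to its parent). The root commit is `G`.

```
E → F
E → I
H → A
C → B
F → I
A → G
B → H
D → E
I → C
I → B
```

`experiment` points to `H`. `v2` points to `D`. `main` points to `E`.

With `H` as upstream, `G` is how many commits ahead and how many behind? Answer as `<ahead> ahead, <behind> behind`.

Reachable from G: {G}.
Reachable from H: {A, G, H}.
Only in G's history (ahead): {} — 0.
Only in H's history (behind): {A, H} — 2.

0 ahead, 2 behind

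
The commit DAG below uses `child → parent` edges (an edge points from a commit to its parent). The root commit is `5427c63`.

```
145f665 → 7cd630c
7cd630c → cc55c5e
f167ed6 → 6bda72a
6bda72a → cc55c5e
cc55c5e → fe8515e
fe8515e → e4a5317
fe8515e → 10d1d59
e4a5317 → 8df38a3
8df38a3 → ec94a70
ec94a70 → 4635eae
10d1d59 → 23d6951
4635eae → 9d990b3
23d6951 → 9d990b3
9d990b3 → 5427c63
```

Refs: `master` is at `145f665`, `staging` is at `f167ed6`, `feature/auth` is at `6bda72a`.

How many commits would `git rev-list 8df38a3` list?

5

Walking parent pointers from 8df38a3: reachable set = {4635eae, 5427c63, 8df38a3, 9d990b3, ec94a70}.
That is 5 commits.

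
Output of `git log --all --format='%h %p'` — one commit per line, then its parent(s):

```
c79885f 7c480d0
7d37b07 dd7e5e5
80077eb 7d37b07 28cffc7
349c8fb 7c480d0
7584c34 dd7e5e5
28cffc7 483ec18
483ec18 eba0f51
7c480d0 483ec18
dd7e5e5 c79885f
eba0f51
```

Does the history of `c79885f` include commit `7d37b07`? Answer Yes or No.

Ancestors of c79885f: {483ec18, 7c480d0, c79885f, eba0f51}.
7d37b07 is not in that set, so it is not an ancestor of c79885f.

No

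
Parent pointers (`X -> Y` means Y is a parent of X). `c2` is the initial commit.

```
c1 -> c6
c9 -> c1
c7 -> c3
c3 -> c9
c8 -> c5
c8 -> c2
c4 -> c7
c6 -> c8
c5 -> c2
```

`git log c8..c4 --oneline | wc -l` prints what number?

6

Reachable from c4: {c1, c2, c3, c4, c5, c6, c7, c8, c9}.
Reachable from c8: {c2, c5, c8}.
In c4's history but not c8's: {c1, c3, c4, c6, c7, c9} — 6 commits.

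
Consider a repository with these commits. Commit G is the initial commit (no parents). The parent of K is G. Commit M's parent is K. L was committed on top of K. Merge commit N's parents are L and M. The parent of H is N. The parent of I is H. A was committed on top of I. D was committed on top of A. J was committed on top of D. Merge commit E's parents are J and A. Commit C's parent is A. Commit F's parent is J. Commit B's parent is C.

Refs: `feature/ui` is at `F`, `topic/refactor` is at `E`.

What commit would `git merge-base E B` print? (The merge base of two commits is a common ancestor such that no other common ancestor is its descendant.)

A

Ancestors of E: {A, D, E, G, H, I, J, K, L, M, N}.
Ancestors of B: {A, B, C, G, H, I, K, L, M, N}.
Common ancestors: {A, G, H, I, K, L, M, N}.
Among these, A is not an ancestor of any other common ancestor — it is the merge base.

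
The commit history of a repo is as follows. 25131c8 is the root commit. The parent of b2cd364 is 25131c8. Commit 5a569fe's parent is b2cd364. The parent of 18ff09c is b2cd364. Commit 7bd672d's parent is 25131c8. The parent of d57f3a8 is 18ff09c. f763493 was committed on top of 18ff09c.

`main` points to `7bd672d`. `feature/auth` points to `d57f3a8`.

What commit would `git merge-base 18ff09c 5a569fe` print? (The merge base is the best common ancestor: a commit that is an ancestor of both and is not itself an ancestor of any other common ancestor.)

Ancestors of 18ff09c: {18ff09c, 25131c8, b2cd364}.
Ancestors of 5a569fe: {25131c8, 5a569fe, b2cd364}.
Common ancestors: {25131c8, b2cd364}.
Among these, b2cd364 is not an ancestor of any other common ancestor — it is the merge base.

b2cd364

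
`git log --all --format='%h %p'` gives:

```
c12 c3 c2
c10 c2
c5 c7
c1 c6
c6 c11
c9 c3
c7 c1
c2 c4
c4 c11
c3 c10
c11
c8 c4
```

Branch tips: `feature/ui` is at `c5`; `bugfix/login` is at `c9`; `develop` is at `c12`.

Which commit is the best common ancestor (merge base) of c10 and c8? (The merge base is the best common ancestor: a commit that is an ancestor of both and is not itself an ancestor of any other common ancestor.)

Ancestors of c10: {c10, c11, c2, c4}.
Ancestors of c8: {c11, c4, c8}.
Common ancestors: {c11, c4}.
Among these, c4 is not an ancestor of any other common ancestor — it is the merge base.

c4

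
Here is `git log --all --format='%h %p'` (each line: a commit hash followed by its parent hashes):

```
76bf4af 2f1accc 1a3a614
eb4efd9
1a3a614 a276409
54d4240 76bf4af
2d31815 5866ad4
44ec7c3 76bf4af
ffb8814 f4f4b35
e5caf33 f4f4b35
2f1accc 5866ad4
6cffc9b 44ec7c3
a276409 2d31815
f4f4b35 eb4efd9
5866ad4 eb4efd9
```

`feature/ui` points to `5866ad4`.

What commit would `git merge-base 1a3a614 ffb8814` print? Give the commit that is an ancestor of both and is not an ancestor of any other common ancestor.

Ancestors of 1a3a614: {1a3a614, 2d31815, 5866ad4, a276409, eb4efd9}.
Ancestors of ffb8814: {eb4efd9, f4f4b35, ffb8814}.
Common ancestors: {eb4efd9}.
The only common ancestor is eb4efd9, so it is the merge base.

eb4efd9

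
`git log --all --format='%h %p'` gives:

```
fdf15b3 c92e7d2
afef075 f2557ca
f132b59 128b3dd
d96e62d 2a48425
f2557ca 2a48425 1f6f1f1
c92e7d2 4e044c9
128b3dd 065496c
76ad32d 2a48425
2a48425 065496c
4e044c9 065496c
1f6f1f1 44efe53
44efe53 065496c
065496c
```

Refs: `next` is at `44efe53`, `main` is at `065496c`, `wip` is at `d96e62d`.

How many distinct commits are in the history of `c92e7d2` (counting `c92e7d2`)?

3

Walking parent pointers from c92e7d2: reachable set = {065496c, 4e044c9, c92e7d2}.
That is 3 commits.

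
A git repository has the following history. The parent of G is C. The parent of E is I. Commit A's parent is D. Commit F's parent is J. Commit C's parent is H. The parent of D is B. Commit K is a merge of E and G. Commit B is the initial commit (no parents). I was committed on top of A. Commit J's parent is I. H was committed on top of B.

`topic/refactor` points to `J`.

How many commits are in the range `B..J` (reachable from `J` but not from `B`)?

4

Reachable from J: {A, B, D, I, J}.
Reachable from B: {B}.
In J's history but not B's: {A, D, I, J} — 4 commits.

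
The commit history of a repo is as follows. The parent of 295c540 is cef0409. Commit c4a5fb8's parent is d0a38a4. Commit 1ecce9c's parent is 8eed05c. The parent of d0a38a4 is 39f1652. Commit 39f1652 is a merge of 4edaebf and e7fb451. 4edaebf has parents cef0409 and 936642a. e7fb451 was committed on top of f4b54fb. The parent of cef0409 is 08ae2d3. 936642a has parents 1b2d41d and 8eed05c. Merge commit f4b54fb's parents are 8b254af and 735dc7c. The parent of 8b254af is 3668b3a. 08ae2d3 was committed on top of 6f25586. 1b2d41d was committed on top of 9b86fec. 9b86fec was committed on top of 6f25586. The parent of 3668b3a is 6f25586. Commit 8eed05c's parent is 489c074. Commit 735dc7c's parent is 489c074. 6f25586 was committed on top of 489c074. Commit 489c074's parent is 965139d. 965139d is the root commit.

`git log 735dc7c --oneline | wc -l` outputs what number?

3

Walking parent pointers from 735dc7c: reachable set = {489c074, 735dc7c, 965139d}.
That is 3 commits.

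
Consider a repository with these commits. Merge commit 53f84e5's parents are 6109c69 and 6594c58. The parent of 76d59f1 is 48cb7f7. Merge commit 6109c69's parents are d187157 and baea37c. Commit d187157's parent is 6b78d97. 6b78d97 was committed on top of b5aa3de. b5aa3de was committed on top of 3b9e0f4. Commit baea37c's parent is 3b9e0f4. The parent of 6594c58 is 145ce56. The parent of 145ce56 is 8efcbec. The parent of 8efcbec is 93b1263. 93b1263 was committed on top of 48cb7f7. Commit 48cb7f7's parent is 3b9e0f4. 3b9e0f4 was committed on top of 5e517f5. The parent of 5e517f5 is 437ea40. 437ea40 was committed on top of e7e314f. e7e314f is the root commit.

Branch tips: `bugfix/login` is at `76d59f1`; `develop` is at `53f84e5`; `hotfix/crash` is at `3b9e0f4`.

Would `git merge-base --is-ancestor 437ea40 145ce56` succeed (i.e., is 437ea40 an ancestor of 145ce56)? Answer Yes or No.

Yes

Ancestors of 145ce56 (commits reachable by following parents): {145ce56, 3b9e0f4, 437ea40, 48cb7f7, 5e517f5, 8efcbec, 93b1263, e7e314f}.
437ea40 is in that set, so it is an ancestor of 145ce56.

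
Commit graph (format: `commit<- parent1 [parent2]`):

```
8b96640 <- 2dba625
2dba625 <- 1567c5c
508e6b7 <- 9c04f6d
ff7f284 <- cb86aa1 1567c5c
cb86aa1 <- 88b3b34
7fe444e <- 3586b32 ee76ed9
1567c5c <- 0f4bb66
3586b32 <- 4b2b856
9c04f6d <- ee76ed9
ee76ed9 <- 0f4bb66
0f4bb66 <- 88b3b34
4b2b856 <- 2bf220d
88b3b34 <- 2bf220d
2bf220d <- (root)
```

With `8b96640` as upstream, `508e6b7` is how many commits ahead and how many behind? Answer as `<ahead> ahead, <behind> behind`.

Reachable from 508e6b7: {0f4bb66, 2bf220d, 508e6b7, 88b3b34, 9c04f6d, ee76ed9}.
Reachable from 8b96640: {0f4bb66, 1567c5c, 2bf220d, 2dba625, 88b3b34, 8b96640}.
Only in 508e6b7's history (ahead): {508e6b7, 9c04f6d, ee76ed9} — 3.
Only in 8b96640's history (behind): {1567c5c, 2dba625, 8b96640} — 3.

3 ahead, 3 behind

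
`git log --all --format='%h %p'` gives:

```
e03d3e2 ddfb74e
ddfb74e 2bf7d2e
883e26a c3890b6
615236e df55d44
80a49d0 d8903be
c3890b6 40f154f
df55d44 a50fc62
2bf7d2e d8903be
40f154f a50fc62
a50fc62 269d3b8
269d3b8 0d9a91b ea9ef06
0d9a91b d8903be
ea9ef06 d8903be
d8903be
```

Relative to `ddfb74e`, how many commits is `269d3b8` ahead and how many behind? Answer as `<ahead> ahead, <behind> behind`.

Reachable from 269d3b8: {0d9a91b, 269d3b8, d8903be, ea9ef06}.
Reachable from ddfb74e: {2bf7d2e, d8903be, ddfb74e}.
Only in 269d3b8's history (ahead): {0d9a91b, 269d3b8, ea9ef06} — 3.
Only in ddfb74e's history (behind): {2bf7d2e, ddfb74e} — 2.

3 ahead, 2 behind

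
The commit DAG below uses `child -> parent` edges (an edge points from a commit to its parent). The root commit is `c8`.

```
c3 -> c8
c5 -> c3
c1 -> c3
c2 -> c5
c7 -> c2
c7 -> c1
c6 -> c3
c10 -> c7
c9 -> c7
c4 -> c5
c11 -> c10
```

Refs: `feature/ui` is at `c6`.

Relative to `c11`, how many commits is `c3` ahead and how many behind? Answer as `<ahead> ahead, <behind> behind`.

Reachable from c3: {c3, c8}.
Reachable from c11: {c1, c10, c11, c2, c3, c5, c7, c8}.
Only in c3's history (ahead): {} — 0.
Only in c11's history (behind): {c1, c10, c11, c2, c5, c7} — 6.

0 ahead, 6 behind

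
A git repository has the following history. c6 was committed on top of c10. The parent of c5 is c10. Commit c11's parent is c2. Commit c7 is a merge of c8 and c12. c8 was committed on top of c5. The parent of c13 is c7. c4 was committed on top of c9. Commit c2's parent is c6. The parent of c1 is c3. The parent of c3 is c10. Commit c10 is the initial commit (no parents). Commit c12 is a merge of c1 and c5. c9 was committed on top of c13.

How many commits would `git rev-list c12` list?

5

Walking parent pointers from c12: reachable set = {c1, c10, c12, c3, c5}.
That is 5 commits.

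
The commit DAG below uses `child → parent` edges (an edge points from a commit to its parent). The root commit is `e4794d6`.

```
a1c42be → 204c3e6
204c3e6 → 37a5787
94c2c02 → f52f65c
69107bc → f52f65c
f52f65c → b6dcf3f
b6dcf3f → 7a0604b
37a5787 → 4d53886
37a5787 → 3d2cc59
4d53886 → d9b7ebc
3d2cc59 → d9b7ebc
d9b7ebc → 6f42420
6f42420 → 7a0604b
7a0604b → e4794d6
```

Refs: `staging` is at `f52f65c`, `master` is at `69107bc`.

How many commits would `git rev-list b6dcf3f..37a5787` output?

5

Reachable from 37a5787: {37a5787, 3d2cc59, 4d53886, 6f42420, 7a0604b, d9b7ebc, e4794d6}.
Reachable from b6dcf3f: {7a0604b, b6dcf3f, e4794d6}.
In 37a5787's history but not b6dcf3f's: {37a5787, 3d2cc59, 4d53886, 6f42420, d9b7ebc} — 5 commits.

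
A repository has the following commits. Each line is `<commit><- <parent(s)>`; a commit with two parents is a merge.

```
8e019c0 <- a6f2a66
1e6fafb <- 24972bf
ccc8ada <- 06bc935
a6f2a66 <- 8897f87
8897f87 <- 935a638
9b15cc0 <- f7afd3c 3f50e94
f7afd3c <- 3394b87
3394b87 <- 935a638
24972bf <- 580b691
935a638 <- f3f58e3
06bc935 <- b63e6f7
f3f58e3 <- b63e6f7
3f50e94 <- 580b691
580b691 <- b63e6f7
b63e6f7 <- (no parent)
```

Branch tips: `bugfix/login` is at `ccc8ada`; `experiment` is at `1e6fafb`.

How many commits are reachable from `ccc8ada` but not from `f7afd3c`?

2

Reachable from ccc8ada: {06bc935, b63e6f7, ccc8ada}.
Reachable from f7afd3c: {3394b87, 935a638, b63e6f7, f3f58e3, f7afd3c}.
In ccc8ada's history but not f7afd3c's: {06bc935, ccc8ada} — 2 commits.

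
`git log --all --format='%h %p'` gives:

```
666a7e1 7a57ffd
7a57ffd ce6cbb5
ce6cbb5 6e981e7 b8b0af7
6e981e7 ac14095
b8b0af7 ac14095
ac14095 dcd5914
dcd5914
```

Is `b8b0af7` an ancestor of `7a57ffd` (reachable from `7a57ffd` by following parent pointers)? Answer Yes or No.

Yes

Ancestors of 7a57ffd (commits reachable by following parents): {6e981e7, 7a57ffd, ac14095, b8b0af7, ce6cbb5, dcd5914}.
b8b0af7 is in that set, so it is an ancestor of 7a57ffd.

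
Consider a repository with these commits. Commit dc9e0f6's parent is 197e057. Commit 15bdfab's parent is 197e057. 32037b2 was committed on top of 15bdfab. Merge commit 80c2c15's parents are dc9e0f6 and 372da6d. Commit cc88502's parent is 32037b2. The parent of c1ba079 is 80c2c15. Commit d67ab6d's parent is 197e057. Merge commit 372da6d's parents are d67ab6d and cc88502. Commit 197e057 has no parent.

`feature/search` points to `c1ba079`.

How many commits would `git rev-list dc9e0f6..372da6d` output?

5

Reachable from 372da6d: {15bdfab, 197e057, 32037b2, 372da6d, cc88502, d67ab6d}.
Reachable from dc9e0f6: {197e057, dc9e0f6}.
In 372da6d's history but not dc9e0f6's: {15bdfab, 32037b2, 372da6d, cc88502, d67ab6d} — 5 commits.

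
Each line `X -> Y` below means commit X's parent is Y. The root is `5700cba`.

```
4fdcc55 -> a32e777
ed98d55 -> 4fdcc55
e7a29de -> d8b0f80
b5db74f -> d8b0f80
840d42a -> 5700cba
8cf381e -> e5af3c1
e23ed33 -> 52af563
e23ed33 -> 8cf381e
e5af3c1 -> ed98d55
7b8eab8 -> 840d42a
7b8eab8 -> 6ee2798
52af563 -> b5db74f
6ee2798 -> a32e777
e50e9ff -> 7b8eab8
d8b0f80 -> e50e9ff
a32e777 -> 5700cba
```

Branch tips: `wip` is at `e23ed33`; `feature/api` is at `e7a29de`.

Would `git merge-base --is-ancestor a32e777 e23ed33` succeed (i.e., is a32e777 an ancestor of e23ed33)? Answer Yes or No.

Yes

Ancestors of e23ed33 (commits reachable by following parents): {4fdcc55, 52af563, 5700cba, 6ee2798, 7b8eab8, 840d42a, 8cf381e, a32e777, b5db74f, d8b0f80, e23ed33, e50e9ff, e5af3c1, ed98d55}.
a32e777 is in that set, so it is an ancestor of e23ed33.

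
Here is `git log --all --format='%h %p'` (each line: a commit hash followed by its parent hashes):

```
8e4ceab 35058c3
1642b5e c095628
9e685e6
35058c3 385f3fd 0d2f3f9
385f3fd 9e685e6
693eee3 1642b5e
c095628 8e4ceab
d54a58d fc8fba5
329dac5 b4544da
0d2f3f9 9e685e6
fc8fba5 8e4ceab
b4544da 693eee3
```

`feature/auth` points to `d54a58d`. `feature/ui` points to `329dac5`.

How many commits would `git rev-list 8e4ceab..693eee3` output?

Reachable from 693eee3: {0d2f3f9, 1642b5e, 35058c3, 385f3fd, 693eee3, 8e4ceab, 9e685e6, c095628}.
Reachable from 8e4ceab: {0d2f3f9, 35058c3, 385f3fd, 8e4ceab, 9e685e6}.
In 693eee3's history but not 8e4ceab's: {1642b5e, 693eee3, c095628} — 3 commits.

3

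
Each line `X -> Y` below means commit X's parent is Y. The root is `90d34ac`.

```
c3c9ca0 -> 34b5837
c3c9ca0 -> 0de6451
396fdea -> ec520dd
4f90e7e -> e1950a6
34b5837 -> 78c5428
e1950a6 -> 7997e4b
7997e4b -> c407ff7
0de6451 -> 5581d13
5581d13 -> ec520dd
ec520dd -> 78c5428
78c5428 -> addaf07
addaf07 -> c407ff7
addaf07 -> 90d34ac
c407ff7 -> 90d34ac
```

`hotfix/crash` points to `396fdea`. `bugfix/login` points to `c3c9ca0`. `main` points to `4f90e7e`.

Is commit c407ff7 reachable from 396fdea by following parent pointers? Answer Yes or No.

Yes

Ancestors of 396fdea (commits reachable by following parents): {396fdea, 78c5428, 90d34ac, addaf07, c407ff7, ec520dd}.
c407ff7 is in that set, so it is an ancestor of 396fdea.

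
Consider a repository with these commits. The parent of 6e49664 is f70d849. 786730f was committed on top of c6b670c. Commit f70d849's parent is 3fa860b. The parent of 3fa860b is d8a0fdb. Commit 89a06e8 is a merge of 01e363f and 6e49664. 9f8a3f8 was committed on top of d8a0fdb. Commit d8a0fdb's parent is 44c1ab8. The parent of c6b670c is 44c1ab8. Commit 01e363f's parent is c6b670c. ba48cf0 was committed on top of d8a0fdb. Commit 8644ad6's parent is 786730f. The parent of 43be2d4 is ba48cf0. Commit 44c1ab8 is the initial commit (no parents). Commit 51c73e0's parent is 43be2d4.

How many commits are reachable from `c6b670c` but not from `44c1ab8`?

1

Reachable from c6b670c: {44c1ab8, c6b670c}.
Reachable from 44c1ab8: {44c1ab8}.
In c6b670c's history but not 44c1ab8's: {c6b670c} — 1 commit.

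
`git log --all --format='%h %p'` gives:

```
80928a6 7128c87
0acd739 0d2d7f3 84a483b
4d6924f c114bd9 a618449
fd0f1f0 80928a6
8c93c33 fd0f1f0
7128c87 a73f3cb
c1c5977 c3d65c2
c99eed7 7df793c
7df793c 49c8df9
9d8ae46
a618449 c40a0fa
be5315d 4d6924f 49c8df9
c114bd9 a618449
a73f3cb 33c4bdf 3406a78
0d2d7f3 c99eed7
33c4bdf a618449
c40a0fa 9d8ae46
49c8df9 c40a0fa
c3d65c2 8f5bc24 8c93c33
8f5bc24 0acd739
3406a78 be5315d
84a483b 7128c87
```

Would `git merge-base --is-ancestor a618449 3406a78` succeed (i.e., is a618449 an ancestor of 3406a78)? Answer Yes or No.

Yes

Ancestors of 3406a78 (commits reachable by following parents): {3406a78, 49c8df9, 4d6924f, 9d8ae46, a618449, be5315d, c114bd9, c40a0fa}.
a618449 is in that set, so it is an ancestor of 3406a78.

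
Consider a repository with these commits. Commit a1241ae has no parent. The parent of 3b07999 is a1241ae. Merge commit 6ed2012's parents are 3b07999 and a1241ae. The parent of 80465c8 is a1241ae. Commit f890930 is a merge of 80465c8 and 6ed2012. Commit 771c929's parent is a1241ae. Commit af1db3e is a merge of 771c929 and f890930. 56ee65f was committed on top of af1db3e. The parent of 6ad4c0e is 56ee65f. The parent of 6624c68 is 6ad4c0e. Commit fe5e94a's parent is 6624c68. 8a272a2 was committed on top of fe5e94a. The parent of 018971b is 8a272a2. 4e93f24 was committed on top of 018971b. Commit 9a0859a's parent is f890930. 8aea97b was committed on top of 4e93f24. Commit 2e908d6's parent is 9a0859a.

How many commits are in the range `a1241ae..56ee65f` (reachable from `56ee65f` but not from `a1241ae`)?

Reachable from 56ee65f: {3b07999, 56ee65f, 6ed2012, 771c929, 80465c8, a1241ae, af1db3e, f890930}.
Reachable from a1241ae: {a1241ae}.
In 56ee65f's history but not a1241ae's: {3b07999, 56ee65f, 6ed2012, 771c929, 80465c8, af1db3e, f890930} — 7 commits.

7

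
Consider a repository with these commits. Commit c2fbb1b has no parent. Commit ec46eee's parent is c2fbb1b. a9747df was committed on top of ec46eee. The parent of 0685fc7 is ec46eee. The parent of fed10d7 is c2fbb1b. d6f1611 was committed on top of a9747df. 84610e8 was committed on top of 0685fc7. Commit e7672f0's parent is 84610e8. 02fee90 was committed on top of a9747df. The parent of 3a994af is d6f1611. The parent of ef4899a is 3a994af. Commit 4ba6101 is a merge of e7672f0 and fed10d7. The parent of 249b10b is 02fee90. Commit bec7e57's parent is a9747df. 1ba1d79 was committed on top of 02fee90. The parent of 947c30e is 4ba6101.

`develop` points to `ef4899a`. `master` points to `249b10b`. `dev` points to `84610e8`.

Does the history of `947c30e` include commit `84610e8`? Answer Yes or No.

Ancestors of 947c30e (commits reachable by following parents): {0685fc7, 4ba6101, 84610e8, 947c30e, c2fbb1b, e7672f0, ec46eee, fed10d7}.
84610e8 is in that set, so it is an ancestor of 947c30e.

Yes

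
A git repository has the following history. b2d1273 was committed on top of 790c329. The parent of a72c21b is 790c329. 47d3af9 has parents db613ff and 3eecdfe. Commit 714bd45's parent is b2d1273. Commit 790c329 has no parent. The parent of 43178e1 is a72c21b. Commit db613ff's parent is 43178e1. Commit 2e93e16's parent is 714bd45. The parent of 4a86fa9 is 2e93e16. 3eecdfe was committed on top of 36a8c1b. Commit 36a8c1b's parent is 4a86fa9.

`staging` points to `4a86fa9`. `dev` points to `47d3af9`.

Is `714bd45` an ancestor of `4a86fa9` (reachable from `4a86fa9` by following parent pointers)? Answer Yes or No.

Ancestors of 4a86fa9 (commits reachable by following parents): {2e93e16, 4a86fa9, 714bd45, 790c329, b2d1273}.
714bd45 is in that set, so it is an ancestor of 4a86fa9.

Yes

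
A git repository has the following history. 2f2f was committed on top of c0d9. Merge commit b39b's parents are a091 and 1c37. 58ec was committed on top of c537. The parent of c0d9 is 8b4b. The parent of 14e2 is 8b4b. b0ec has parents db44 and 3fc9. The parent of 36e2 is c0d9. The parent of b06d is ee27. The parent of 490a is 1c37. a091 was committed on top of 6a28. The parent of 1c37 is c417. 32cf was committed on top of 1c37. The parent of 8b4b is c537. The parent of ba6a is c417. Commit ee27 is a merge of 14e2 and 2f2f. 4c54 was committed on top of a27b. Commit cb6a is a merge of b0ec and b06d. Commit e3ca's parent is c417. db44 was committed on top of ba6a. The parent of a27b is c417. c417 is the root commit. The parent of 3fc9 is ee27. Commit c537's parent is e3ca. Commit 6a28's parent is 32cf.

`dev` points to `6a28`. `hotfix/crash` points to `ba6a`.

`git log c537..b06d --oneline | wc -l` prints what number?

Reachable from b06d: {14e2, 2f2f, 8b4b, b06d, c0d9, c417, c537, e3ca, ee27}.
Reachable from c537: {c417, c537, e3ca}.
In b06d's history but not c537's: {14e2, 2f2f, 8b4b, b06d, c0d9, ee27} — 6 commits.

6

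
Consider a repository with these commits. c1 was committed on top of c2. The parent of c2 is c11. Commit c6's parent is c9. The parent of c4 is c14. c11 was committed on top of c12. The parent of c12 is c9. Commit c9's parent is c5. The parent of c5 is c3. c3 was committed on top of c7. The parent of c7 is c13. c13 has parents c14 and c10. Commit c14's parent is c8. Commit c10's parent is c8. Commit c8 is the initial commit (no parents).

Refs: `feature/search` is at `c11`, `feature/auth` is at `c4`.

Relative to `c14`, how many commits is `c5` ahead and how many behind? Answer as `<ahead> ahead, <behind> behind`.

Reachable from c5: {c10, c13, c14, c3, c5, c7, c8}.
Reachable from c14: {c14, c8}.
Only in c5's history (ahead): {c10, c13, c3, c5, c7} — 5.
Only in c14's history (behind): {} — 0.

5 ahead, 0 behind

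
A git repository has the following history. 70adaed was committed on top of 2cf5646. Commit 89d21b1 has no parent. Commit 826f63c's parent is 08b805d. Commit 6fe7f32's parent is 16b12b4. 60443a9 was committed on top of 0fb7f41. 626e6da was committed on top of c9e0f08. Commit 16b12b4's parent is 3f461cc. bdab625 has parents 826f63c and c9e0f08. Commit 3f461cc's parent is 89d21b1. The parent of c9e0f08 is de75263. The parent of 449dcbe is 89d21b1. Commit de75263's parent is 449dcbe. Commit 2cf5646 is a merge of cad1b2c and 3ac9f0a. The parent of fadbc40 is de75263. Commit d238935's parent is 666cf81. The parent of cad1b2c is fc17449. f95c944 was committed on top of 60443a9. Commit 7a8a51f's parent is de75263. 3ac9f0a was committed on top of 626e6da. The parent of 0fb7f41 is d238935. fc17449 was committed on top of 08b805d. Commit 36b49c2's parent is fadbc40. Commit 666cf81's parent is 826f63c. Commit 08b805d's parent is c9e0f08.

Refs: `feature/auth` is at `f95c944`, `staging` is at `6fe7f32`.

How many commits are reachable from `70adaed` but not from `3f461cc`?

Reachable from 70adaed: {08b805d, 2cf5646, 3ac9f0a, 449dcbe, 626e6da, 70adaed, 89d21b1, c9e0f08, cad1b2c, de75263, fc17449}.
Reachable from 3f461cc: {3f461cc, 89d21b1}.
In 70adaed's history but not 3f461cc's: {08b805d, 2cf5646, 3ac9f0a, 449dcbe, 626e6da, 70adaed, c9e0f08, cad1b2c, de75263, fc17449} — 10 commits.

10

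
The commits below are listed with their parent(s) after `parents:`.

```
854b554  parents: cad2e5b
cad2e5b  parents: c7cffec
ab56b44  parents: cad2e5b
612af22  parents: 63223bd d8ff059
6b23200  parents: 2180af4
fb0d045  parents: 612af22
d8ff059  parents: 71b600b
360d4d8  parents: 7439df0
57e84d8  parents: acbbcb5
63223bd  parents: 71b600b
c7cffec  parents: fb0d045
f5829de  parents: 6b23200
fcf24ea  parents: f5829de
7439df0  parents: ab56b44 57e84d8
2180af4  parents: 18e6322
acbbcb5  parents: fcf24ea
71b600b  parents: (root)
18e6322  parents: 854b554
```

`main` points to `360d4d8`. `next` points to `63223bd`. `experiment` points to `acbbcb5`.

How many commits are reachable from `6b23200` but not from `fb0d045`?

Reachable from 6b23200: {18e6322, 2180af4, 612af22, 63223bd, 6b23200, 71b600b, 854b554, c7cffec, cad2e5b, d8ff059, fb0d045}.
Reachable from fb0d045: {612af22, 63223bd, 71b600b, d8ff059, fb0d045}.
In 6b23200's history but not fb0d045's: {18e6322, 2180af4, 6b23200, 854b554, c7cffec, cad2e5b} — 6 commits.

6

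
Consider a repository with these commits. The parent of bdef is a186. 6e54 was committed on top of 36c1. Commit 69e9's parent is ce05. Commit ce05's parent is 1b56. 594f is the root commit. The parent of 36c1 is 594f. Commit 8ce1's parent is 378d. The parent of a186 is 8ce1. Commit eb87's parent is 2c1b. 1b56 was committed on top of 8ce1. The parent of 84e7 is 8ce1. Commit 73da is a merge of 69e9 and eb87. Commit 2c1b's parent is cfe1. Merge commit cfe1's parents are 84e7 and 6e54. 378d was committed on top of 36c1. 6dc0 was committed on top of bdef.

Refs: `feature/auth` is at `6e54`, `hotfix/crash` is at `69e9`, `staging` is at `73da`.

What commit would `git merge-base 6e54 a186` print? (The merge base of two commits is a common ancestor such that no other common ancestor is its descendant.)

36c1

Ancestors of 6e54: {36c1, 594f, 6e54}.
Ancestors of a186: {36c1, 378d, 594f, 8ce1, a186}.
Common ancestors: {36c1, 594f}.
Among these, 36c1 is not an ancestor of any other common ancestor — it is the merge base.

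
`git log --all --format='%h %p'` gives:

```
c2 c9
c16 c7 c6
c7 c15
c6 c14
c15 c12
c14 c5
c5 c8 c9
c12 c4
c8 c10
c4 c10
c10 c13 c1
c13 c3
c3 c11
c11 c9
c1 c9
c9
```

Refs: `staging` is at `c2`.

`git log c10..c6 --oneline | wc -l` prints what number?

4

Reachable from c6: {c1, c10, c11, c13, c14, c3, c5, c6, c8, c9}.
Reachable from c10: {c1, c10, c11, c13, c3, c9}.
In c6's history but not c10's: {c14, c5, c6, c8} — 4 commits.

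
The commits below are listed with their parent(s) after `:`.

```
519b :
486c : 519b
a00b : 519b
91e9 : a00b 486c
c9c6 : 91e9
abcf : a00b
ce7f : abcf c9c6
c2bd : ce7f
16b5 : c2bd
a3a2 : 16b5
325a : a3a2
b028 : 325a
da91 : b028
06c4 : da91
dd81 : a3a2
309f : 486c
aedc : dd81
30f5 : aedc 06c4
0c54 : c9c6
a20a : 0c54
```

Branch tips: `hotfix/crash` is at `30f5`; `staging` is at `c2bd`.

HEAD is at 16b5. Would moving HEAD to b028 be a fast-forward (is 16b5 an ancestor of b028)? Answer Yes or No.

Yes

A fast-forward from 16b5 to b028 is possible iff 16b5 is an ancestor of b028.
Ancestors of b028: {16b5, 325a, 486c, 519b, 91e9, a00b, a3a2, abcf, b028, c2bd, c9c6, ce7f}.
16b5 is among them, so fast-forward is possible.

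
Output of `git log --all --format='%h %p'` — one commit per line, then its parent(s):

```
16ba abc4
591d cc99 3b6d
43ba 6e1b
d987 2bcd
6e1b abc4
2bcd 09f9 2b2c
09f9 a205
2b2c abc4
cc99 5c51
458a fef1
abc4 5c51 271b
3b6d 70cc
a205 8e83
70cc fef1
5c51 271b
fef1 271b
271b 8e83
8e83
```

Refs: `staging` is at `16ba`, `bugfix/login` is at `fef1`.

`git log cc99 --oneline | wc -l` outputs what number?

4

Walking parent pointers from cc99: reachable set = {271b, 5c51, 8e83, cc99}.
That is 4 commits.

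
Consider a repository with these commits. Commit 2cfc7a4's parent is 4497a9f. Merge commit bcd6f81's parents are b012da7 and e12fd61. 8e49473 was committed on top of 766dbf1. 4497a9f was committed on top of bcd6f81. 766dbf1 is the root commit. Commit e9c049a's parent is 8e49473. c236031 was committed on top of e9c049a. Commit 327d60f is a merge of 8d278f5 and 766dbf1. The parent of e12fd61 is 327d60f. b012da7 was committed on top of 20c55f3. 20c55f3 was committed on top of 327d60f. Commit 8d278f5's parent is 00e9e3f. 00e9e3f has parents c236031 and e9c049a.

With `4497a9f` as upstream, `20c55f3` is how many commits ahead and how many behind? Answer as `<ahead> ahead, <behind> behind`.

0 ahead, 4 behind

Reachable from 20c55f3: {00e9e3f, 20c55f3, 327d60f, 766dbf1, 8d278f5, 8e49473, c236031, e9c049a}.
Reachable from 4497a9f: {00e9e3f, 20c55f3, 327d60f, 4497a9f, 766dbf1, 8d278f5, 8e49473, b012da7, bcd6f81, c236031, e12fd61, e9c049a}.
Only in 20c55f3's history (ahead): {} — 0.
Only in 4497a9f's history (behind): {4497a9f, b012da7, bcd6f81, e12fd61} — 4.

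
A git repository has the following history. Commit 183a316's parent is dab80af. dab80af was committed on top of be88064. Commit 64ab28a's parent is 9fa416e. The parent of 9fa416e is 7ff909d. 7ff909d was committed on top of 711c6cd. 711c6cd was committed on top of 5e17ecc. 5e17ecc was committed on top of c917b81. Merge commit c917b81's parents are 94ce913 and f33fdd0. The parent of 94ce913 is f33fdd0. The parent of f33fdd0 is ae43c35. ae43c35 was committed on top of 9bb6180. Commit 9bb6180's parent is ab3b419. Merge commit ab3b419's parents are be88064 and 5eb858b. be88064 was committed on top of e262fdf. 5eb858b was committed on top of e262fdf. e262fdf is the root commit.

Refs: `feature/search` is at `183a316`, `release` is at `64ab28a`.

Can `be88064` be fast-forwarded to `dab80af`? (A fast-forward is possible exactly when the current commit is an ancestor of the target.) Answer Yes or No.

Yes

A fast-forward from be88064 to dab80af is possible iff be88064 is an ancestor of dab80af.
Ancestors of dab80af: {be88064, dab80af, e262fdf}.
be88064 is among them, so fast-forward is possible.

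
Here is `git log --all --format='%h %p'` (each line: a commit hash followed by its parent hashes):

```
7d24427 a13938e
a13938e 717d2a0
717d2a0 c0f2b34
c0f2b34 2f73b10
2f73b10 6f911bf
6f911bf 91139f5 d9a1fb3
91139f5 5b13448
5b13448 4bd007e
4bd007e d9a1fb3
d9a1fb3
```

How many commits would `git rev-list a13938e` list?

Walking parent pointers from a13938e: reachable set = {2f73b10, 4bd007e, 5b13448, 6f911bf, 717d2a0, 91139f5, a13938e, c0f2b34, d9a1fb3}.
That is 9 commits.

9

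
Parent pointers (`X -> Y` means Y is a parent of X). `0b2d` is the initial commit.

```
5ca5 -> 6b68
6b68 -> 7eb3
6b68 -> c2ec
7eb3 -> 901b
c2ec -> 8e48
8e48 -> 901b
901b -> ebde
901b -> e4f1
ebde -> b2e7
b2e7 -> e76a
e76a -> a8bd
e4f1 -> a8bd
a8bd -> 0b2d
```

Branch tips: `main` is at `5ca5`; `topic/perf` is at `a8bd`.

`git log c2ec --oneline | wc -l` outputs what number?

9

Walking parent pointers from c2ec: reachable set = {0b2d, 8e48, 901b, a8bd, b2e7, c2ec, e4f1, e76a, ebde}.
That is 9 commits.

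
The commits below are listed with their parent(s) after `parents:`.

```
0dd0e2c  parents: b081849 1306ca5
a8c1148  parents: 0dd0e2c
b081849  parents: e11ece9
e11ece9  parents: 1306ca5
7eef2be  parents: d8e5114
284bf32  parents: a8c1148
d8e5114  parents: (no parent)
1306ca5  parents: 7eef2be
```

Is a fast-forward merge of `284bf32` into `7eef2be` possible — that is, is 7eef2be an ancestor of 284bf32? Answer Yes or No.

Yes

A fast-forward from 7eef2be to 284bf32 is possible iff 7eef2be is an ancestor of 284bf32.
Ancestors of 284bf32: {0dd0e2c, 1306ca5, 284bf32, 7eef2be, a8c1148, b081849, d8e5114, e11ece9}.
7eef2be is among them, so fast-forward is possible.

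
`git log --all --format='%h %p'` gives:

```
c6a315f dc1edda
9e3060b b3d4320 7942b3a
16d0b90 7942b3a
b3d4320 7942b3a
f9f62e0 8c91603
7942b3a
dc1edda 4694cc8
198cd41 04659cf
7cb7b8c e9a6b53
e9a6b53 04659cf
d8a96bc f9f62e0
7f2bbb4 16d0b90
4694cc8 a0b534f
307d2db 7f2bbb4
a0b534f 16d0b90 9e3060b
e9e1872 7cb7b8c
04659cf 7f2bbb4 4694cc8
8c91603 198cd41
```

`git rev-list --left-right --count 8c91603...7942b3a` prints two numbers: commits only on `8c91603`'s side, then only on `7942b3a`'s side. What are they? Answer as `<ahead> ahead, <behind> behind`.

9 ahead, 0 behind

Reachable from 8c91603: {04659cf, 16d0b90, 198cd41, 4694cc8, 7942b3a, 7f2bbb4, 8c91603, 9e3060b, a0b534f, b3d4320}.
Reachable from 7942b3a: {7942b3a}.
Only in 8c91603's history (ahead): {04659cf, 16d0b90, 198cd41, 4694cc8, 7f2bbb4, 8c91603, 9e3060b, a0b534f, b3d4320} — 9.
Only in 7942b3a's history (behind): {} — 0.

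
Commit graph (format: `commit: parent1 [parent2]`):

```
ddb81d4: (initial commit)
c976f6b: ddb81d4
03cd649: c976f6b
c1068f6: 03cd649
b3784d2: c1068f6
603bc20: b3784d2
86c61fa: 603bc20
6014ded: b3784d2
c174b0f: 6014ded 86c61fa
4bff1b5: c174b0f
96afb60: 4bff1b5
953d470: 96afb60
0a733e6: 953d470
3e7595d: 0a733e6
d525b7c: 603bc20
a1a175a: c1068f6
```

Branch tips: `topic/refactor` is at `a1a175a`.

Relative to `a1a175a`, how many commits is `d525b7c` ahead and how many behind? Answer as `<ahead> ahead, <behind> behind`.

3 ahead, 1 behind

Reachable from d525b7c: {03cd649, 603bc20, b3784d2, c1068f6, c976f6b, d525b7c, ddb81d4}.
Reachable from a1a175a: {03cd649, a1a175a, c1068f6, c976f6b, ddb81d4}.
Only in d525b7c's history (ahead): {603bc20, b3784d2, d525b7c} — 3.
Only in a1a175a's history (behind): {a1a175a} — 1.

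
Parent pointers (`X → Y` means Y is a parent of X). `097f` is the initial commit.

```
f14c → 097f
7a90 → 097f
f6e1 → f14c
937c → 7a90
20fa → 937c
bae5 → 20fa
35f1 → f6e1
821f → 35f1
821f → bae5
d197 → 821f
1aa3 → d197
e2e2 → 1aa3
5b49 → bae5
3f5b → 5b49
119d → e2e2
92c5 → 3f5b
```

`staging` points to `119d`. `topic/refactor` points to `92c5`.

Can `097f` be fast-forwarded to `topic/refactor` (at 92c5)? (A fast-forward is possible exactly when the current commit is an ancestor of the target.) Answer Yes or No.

Yes

A fast-forward from 097f to 92c5 is possible iff 097f is an ancestor of 92c5.
Ancestors of 92c5: {097f, 20fa, 3f5b, 5b49, 7a90, 92c5, 937c, bae5}.
097f is among them, so fast-forward is possible.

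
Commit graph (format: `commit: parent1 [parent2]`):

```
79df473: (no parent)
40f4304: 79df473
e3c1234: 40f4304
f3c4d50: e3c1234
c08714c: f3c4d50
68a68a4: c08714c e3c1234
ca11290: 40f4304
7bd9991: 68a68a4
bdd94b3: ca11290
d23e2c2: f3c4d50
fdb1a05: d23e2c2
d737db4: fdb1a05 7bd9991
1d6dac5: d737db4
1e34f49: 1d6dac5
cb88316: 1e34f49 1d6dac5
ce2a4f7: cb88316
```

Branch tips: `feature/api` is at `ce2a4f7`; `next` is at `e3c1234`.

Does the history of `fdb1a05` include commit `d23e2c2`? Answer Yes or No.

Yes

Ancestors of fdb1a05 (commits reachable by following parents): {40f4304, 79df473, d23e2c2, e3c1234, f3c4d50, fdb1a05}.
d23e2c2 is in that set, so it is an ancestor of fdb1a05.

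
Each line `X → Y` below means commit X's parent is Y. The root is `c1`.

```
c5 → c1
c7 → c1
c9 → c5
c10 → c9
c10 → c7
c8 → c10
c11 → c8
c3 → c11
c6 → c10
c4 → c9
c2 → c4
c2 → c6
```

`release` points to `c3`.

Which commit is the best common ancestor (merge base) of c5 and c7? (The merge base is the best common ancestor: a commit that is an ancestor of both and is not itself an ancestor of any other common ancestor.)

Ancestors of c5: {c1, c5}.
Ancestors of c7: {c1, c7}.
Common ancestors: {c1}.
The only common ancestor is c1, so it is the merge base.

c1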